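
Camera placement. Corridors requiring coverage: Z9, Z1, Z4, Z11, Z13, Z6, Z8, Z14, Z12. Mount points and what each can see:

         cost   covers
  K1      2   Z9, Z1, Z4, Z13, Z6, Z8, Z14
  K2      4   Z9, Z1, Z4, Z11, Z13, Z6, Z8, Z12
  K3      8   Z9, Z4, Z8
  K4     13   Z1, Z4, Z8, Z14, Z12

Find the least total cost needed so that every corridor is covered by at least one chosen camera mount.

K1, K2 cover every corridor at cost 2 + 4 = 6.
Any cover uses at least 2 camera mounts; among all covering selections none totals below 6.

6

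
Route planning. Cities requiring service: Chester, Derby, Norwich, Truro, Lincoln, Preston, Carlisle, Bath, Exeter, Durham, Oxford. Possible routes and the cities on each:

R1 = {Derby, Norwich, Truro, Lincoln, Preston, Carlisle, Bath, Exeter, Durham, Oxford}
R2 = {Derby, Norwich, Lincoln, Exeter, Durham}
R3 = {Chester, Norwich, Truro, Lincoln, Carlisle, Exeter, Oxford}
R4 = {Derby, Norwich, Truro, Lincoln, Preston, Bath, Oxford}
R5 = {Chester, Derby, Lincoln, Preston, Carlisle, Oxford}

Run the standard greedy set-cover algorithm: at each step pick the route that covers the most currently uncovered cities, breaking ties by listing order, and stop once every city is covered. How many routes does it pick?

2

Pick 1: R1 covers 10 new cities (Derby, Norwich, Truro, Lincoln, Preston, Carlisle, Bath, Exeter, Durham, Oxford).
Pick 2: R3 covers 1 new cities (Chester).
Greedy uses 2 routes.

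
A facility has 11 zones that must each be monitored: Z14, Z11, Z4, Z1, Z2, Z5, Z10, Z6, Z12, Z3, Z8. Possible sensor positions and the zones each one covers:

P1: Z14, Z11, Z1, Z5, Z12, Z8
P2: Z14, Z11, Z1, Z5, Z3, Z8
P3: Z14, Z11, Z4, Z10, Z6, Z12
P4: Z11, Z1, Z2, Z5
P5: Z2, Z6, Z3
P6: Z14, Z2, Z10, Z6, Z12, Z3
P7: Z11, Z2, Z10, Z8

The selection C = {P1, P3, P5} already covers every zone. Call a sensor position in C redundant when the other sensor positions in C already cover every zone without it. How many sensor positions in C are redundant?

Drop P1: Z1, Z5, Z8 uncovered — not redundant.
Drop P3: Z4, Z10 uncovered — not redundant.
Drop P5: Z2, Z3 uncovered — not redundant.
None of the sensor positions in C is redundant.

0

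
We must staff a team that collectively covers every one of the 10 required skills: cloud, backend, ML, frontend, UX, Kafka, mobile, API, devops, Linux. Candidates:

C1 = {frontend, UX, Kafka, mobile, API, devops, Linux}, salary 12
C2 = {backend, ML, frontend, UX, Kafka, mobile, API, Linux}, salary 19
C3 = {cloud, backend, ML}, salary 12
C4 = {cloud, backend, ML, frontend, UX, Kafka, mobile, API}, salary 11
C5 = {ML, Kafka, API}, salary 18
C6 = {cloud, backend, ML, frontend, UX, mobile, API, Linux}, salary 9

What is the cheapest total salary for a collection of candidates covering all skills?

21

C1, C6 cover every skill at salary 12 + 9 = 21.
Any cover uses at least 2 candidates; among all covering selections none totals below 21.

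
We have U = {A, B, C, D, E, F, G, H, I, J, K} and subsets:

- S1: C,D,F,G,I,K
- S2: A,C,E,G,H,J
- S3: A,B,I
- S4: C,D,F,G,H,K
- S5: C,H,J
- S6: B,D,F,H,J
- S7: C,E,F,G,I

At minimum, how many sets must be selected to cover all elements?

S1, S2, S3 together cover {A, B, C, D, E, F, G, H, I, J, K} — every element.
No 2 of the 7 sets cover everything (all 21 pairs fall short), so 3 is minimum.

3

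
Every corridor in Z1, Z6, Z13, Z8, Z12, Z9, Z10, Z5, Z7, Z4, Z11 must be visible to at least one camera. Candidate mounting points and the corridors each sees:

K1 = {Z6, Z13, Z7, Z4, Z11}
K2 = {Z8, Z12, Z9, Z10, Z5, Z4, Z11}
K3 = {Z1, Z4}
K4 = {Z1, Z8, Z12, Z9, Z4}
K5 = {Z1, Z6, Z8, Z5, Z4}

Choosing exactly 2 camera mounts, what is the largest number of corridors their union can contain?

Choosing K1, K2 covers {Z6, Z13, Z8, Z12, Z9, Z10, Z5, Z7, Z4, Z11} — 10 corridors.
No choice of 2 camera mounts does better; here Z1 is left uncovered.

10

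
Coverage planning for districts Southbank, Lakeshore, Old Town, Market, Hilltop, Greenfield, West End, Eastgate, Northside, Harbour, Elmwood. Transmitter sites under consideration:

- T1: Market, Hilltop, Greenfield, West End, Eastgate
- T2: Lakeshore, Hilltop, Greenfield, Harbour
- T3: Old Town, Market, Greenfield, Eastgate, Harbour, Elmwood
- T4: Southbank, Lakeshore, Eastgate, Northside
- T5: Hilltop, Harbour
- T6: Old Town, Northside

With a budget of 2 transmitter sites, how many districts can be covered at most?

9

Choosing T3, T4 covers {Southbank, Lakeshore, Old Town, Market, Greenfield, Eastgate, Northside, Harbour, Elmwood} — 9 districts.
No choice of 2 transmitter sites does better; here Hilltop, West End are left uncovered.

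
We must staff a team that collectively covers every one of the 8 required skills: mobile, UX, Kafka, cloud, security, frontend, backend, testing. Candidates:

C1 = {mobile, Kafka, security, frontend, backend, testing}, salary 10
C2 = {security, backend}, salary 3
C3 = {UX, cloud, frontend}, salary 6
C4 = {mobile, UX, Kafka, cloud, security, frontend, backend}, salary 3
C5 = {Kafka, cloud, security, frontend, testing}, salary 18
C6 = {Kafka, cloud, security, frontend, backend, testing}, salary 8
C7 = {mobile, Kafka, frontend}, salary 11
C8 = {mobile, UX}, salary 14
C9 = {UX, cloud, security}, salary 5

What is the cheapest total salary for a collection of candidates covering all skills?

11

C4, C6 cover every skill at salary 3 + 8 = 11.
Any cover uses at least 2 candidates; among all covering selections none totals below 11.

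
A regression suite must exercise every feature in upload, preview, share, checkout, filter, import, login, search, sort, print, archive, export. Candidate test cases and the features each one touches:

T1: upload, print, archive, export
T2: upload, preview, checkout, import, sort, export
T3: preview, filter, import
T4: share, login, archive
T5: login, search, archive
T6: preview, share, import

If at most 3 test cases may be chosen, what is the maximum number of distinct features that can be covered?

10

Choosing T1, T2, T4 covers {upload, preview, share, checkout, import, login, sort, print, archive, export} — 10 features.
No choice of 3 test cases does better; here filter, search are left uncovered.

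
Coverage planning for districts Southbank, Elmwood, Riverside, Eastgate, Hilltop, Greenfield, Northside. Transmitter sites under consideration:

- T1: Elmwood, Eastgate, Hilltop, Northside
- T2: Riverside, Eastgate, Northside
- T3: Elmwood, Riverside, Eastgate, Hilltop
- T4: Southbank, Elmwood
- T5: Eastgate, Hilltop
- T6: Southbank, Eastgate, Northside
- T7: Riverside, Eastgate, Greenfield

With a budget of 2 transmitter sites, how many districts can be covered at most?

6

Choosing T1, T7 covers {Elmwood, Riverside, Eastgate, Hilltop, Greenfield, Northside} — 6 districts.
No choice of 2 transmitter sites does better; here Southbank is left uncovered.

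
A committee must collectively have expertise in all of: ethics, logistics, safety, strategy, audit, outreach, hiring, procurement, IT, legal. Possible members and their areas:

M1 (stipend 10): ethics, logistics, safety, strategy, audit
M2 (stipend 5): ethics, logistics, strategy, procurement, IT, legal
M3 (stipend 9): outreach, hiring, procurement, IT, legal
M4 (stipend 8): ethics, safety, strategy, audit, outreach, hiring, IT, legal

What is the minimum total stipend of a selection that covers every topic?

M2, M4 cover every topic at stipend 5 + 8 = 13.
Any cover uses at least 2 members; among all covering selections none totals below 13.

13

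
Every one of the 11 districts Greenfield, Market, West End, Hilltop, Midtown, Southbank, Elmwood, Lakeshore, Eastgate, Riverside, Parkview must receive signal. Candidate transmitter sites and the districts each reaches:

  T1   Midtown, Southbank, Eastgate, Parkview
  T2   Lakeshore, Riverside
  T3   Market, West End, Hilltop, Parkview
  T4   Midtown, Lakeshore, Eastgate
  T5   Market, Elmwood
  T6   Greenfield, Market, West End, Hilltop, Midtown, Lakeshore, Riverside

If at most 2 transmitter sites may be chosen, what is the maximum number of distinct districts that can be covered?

10

Choosing T1, T6 covers {Greenfield, Market, West End, Hilltop, Midtown, Southbank, Lakeshore, Eastgate, Riverside, Parkview} — 10 districts.
No choice of 2 transmitter sites does better; here Elmwood is left uncovered.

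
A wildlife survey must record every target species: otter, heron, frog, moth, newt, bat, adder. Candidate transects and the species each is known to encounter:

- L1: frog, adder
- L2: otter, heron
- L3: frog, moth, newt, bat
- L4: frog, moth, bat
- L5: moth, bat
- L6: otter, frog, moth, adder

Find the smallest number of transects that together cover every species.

3

L1, L2, L3 together cover {otter, heron, frog, moth, newt, bat, adder} — every species.
No 2 of the 6 transects cover everything (all 15 pairs fall short), so 3 is minimum.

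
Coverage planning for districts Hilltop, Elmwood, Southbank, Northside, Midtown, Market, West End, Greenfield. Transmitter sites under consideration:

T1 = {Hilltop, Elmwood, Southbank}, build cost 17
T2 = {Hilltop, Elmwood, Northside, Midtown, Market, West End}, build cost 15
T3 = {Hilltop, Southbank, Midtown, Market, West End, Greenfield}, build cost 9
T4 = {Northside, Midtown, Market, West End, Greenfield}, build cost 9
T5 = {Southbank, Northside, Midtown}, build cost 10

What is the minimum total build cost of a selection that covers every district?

T2, T3 cover every district at build cost 15 + 9 = 24.
Any cover uses at least 2 transmitter sites; among all covering selections none totals below 24.

24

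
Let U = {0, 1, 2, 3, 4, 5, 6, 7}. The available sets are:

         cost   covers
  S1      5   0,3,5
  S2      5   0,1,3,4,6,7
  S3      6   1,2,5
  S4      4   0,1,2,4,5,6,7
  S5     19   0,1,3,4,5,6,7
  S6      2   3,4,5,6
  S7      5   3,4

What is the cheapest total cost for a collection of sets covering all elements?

S4, S6 cover every element at cost 4 + 2 = 6.
Any cover uses at least 2 sets; among all covering selections none totals below 6.

6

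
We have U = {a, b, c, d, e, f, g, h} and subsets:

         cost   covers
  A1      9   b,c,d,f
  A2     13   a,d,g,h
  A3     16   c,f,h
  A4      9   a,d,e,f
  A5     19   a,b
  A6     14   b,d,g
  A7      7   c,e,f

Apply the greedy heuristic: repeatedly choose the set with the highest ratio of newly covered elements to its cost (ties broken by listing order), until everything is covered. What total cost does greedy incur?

Pick 1: A1 adds 4 new (b, c, d, f) at cost 9 (ratio 4/9).
Pick 2: A2 adds 3 new (a, g, h) at cost 13 (ratio 3/13).
Pick 3: A7 adds 1 new (e) at cost 7 (ratio 1/7).
Greedy total cost: 9 + 13 + 7 = 29.

29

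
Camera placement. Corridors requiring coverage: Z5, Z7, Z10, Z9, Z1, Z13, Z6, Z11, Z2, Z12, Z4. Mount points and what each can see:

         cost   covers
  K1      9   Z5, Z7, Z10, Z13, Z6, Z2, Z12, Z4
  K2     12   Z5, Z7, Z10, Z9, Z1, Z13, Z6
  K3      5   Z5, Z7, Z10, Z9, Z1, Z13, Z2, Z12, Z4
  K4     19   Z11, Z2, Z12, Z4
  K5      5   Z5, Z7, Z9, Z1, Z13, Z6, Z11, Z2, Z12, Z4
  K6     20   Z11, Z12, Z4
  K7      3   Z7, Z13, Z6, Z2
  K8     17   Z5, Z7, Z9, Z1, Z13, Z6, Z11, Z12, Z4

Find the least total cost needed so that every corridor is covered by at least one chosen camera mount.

10

K3, K5 cover every corridor at cost 5 + 5 = 10.
Any cover uses at least 2 camera mounts; among all covering selections none totals below 10.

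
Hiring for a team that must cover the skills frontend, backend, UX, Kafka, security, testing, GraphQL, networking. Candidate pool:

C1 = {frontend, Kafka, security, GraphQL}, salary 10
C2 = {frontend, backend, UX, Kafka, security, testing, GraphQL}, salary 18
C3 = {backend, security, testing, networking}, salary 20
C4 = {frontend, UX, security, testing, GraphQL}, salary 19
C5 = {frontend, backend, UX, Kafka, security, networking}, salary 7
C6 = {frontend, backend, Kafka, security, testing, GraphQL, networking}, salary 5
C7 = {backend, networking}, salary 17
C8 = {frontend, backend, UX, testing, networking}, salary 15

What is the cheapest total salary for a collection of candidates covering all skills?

C5, C6 cover every skill at salary 7 + 5 = 12.
Any cover uses at least 2 candidates; among all covering selections none totals below 12.

12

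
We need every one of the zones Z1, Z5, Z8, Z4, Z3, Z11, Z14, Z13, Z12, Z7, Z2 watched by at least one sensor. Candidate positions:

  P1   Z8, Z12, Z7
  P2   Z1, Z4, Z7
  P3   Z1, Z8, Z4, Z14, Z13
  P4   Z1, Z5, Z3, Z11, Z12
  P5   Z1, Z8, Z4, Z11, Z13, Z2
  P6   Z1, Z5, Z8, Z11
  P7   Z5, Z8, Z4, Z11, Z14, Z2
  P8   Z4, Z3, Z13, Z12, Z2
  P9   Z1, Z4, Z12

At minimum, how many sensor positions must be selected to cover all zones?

3

P2, P7, P8 together cover {Z1, Z5, Z8, Z4, Z3, Z11, Z14, Z13, Z12, Z7, Z2} — every zone.
No 2 of the 9 sensor positions cover everything (all 36 pairs fall short), so 3 is minimum.
Greedy (largest uncovered first) would take P5, P4, P1, P3 — 4 sensor positions — but 3 suffice.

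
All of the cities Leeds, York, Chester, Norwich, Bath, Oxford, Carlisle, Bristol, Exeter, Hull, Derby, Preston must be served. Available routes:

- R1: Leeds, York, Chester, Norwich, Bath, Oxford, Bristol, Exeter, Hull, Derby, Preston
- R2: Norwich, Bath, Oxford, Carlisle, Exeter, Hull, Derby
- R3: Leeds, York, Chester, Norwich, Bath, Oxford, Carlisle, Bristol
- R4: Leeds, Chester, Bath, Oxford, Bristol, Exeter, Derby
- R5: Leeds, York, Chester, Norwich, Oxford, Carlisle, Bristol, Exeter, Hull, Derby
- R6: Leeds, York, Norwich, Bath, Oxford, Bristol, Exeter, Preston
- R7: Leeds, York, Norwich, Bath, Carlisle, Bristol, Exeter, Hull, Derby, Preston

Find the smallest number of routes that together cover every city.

2

R1, R2 together cover {Leeds, York, Chester, Norwich, Bath, Oxford, Carlisle, Bristol, Exeter, Hull, Derby, Preston} — every city.
No single route contains all 12 cities, so 2 is optimal.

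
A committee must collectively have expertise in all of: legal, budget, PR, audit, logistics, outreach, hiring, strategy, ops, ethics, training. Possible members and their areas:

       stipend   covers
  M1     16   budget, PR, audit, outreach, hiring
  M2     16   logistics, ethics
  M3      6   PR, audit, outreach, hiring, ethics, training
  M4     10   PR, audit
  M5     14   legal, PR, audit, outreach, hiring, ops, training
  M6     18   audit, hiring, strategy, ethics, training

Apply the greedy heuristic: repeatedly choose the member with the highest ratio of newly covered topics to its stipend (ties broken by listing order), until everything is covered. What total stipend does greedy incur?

70

Pick 1: M3 adds 6 new (PR, audit, outreach, hiring, ethics, training) at stipend 6 (ratio 6/6).
Pick 2: M5 adds 2 new (legal, ops) at stipend 14 (ratio 2/14).
Pick 3: M1 adds 1 new (budget) at stipend 16 (ratio 1/16).
Pick 4: M2 adds 1 new (logistics) at stipend 16 (ratio 1/16).
Pick 5: M6 adds 1 new (strategy) at stipend 18 (ratio 1/18).
Greedy total stipend: 6 + 14 + 16 + 16 + 18 = 70. (The true optimum is 64, so greedy overshoots here.)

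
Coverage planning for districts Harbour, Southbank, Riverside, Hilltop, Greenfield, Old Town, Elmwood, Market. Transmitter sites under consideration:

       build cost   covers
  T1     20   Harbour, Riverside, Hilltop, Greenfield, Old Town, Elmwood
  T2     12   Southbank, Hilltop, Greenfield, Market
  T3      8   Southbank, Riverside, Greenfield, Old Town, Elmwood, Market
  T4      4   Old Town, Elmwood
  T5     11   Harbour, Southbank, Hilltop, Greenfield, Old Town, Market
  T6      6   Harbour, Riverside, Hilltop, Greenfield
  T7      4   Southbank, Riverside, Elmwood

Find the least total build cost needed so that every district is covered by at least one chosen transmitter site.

14

T3, T6 cover every district at build cost 8 + 6 = 14.
Any cover uses at least 2 transmitter sites; among all covering selections none totals below 14.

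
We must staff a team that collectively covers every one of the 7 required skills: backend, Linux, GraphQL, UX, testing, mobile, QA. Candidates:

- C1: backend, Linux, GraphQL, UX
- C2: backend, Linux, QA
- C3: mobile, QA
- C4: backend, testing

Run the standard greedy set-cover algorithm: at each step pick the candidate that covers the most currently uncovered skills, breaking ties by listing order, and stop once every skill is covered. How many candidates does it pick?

3

Pick 1: C1 covers 4 new skills (backend, Linux, GraphQL, UX).
Pick 2: C3 covers 2 new skills (mobile, QA).
Pick 3: C4 covers 1 new skills (testing).
Greedy uses 3 candidates.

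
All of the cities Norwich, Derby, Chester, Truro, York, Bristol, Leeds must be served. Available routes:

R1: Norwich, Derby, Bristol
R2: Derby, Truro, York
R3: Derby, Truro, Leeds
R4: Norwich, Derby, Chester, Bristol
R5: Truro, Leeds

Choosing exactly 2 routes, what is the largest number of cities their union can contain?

6

Choosing R2, R4 covers {Norwich, Derby, Chester, Truro, York, Bristol} — 6 cities.
No choice of 2 routes does better; here Leeds is left uncovered.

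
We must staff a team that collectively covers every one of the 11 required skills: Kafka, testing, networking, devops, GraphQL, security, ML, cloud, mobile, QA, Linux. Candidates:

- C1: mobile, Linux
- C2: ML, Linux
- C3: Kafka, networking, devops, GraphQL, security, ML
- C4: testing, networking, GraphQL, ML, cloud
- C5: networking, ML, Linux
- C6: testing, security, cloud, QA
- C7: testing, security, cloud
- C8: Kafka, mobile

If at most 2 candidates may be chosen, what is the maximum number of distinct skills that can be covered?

Choosing C3, C6 covers {Kafka, testing, networking, devops, GraphQL, security, ML, cloud, QA} — 9 skills.
No choice of 2 candidates does better; here mobile, Linux are left uncovered.

9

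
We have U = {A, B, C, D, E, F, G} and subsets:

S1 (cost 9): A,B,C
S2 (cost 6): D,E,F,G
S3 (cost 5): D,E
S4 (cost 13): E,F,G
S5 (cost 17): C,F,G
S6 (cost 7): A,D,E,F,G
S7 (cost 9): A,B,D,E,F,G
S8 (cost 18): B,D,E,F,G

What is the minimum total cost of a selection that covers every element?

S1, S2 cover every element at cost 9 + 6 = 15.
Any cover uses at least 2 sets; among all covering selections none totals below 15.
Greedy by coverage-per-cost would pick S6, S1 for 16 — worse than the optimum 15.

15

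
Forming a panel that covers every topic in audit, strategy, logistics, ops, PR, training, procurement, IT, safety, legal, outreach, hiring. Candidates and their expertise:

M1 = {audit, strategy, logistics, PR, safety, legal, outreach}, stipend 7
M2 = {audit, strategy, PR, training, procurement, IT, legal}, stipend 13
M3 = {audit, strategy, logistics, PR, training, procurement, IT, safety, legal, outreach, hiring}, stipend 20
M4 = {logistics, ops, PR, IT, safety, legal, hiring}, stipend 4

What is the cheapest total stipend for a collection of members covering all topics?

24

M3, M4 cover every topic at stipend 20 + 4 = 24.
Any cover uses at least 2 members; among all covering selections none totals below 24.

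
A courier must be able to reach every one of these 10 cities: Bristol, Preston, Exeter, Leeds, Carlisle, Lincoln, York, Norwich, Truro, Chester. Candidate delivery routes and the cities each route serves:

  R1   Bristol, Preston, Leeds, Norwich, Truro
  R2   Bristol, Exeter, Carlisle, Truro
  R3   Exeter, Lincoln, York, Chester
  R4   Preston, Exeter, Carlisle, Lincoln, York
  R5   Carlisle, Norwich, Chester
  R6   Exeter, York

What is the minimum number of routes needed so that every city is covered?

R1, R2, R3 together cover {Bristol, Preston, Exeter, Leeds, Carlisle, Lincoln, York, Norwich, Truro, Chester} — every city.
No 2 of the 6 routes cover everything (all 15 pairs fall short), so 3 is minimum.

3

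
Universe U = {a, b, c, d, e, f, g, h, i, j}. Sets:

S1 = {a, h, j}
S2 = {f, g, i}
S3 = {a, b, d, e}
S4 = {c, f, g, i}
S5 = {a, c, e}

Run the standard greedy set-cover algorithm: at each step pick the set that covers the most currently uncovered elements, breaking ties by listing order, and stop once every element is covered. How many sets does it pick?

3

Pick 1: S3 covers 4 new elements (a, b, d, e).
Pick 2: S4 covers 4 new elements (c, f, g, i).
Pick 3: S1 covers 2 new elements (h, j).
Greedy uses 3 sets.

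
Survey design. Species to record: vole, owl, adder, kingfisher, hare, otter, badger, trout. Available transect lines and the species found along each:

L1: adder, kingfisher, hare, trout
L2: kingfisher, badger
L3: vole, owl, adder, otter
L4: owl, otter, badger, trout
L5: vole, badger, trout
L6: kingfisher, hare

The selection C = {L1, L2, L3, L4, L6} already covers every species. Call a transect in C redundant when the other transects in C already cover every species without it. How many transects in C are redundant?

4

Drop L1: the rest still cover every species — redundant.
Drop L2: the rest still cover every species — redundant.
Drop L3: vole uncovered — not redundant.
Drop L4: the rest still cover every species — redundant.
Drop L6: the rest still cover every species — redundant.
4 redundant: L1, L2, L4, L6.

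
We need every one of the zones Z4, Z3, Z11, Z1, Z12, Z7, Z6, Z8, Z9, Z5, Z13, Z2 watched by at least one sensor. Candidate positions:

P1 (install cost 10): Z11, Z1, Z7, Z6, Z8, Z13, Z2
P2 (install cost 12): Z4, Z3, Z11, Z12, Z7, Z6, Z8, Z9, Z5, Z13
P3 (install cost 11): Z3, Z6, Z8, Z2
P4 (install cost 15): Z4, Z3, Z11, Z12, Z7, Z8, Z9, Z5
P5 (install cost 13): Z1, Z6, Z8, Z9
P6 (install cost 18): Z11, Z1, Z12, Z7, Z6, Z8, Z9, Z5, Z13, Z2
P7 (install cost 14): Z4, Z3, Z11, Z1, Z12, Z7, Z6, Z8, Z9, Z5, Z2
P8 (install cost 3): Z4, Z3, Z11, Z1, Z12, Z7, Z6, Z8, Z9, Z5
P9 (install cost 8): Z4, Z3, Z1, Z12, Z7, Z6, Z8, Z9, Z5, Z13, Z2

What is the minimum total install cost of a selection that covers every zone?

P8, P9 cover every zone at install cost 3 + 8 = 11.
Any cover uses at least 2 sensor positions; among all covering selections none totals below 11.

11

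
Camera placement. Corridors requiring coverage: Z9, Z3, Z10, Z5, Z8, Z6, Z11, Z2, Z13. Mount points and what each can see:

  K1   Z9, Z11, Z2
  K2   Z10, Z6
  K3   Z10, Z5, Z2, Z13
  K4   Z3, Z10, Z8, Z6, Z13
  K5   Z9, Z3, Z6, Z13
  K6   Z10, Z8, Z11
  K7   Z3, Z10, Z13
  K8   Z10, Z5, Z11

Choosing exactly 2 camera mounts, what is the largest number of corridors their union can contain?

Choosing K1, K4 covers {Z9, Z3, Z10, Z8, Z6, Z11, Z2, Z13} — 8 corridors.
No choice of 2 camera mounts does better; here Z5 is left uncovered.

8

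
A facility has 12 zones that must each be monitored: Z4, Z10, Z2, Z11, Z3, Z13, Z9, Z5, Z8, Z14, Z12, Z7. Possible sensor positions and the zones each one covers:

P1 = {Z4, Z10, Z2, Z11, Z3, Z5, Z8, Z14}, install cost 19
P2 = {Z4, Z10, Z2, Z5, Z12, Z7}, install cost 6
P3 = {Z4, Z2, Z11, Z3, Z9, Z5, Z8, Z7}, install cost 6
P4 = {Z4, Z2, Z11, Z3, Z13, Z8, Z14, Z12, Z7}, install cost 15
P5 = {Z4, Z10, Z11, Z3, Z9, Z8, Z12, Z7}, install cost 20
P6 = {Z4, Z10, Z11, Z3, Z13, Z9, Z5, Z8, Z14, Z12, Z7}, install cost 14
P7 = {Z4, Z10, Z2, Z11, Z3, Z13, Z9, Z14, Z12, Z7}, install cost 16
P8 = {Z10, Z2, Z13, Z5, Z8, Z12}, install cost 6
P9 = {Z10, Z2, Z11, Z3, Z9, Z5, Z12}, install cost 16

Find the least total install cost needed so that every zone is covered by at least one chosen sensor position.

P2, P6 cover every zone at install cost 6 + 14 = 20.
Any cover uses at least 2 sensor positions; among all covering selections none totals below 20.

20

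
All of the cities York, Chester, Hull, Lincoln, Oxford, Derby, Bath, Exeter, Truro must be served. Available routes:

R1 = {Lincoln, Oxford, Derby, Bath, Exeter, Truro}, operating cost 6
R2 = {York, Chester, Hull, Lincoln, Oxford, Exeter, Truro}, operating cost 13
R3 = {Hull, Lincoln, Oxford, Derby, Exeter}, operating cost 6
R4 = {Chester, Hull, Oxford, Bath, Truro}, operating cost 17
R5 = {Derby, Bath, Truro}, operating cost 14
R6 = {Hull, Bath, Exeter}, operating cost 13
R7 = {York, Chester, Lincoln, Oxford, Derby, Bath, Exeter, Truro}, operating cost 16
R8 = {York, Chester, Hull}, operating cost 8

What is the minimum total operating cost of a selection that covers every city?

R1, R8 cover every city at operating cost 6 + 8 = 14.
Any cover uses at least 2 routes; among all covering selections none totals below 14.

14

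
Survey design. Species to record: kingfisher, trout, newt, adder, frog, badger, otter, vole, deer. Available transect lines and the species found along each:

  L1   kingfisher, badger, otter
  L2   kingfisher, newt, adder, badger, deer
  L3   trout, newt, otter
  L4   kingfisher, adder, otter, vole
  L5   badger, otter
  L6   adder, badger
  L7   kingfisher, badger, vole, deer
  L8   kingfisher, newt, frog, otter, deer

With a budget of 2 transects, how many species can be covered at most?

7

Choosing L2, L3 covers {kingfisher, trout, newt, adder, badger, otter, deer} — 7 species.
No choice of 2 transects does better; here frog, vole are left uncovered.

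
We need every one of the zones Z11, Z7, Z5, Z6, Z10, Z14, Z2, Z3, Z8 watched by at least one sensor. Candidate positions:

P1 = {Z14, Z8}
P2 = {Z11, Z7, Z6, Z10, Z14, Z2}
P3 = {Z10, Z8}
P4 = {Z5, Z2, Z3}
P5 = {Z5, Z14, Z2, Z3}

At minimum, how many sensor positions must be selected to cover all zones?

P1, P2, P4 together cover {Z11, Z7, Z5, Z6, Z10, Z14, Z2, Z3, Z8} — every zone.
No 2 of the 5 sensor positions cover everything (all 10 pairs fall short), so 3 is minimum.

3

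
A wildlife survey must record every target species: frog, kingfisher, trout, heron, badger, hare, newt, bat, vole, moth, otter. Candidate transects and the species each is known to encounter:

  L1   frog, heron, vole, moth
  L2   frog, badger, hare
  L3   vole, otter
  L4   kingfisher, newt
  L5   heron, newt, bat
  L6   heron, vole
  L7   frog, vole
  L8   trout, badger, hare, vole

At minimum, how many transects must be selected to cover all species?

L1, L3, L4, L5, L8 together cover {frog, kingfisher, trout, heron, badger, hare, newt, bat, vole, moth, otter} — every species.
No 4 of the 8 transects cover everything (all 70 size-4 selections fall short), so 5 is minimum.

5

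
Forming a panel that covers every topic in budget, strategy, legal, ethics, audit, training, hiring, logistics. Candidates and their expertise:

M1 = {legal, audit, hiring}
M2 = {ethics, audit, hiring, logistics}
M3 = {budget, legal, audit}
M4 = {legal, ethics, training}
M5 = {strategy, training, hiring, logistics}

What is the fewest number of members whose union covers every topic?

3

M2, M3, M5 together cover {budget, strategy, legal, ethics, audit, training, hiring, logistics} — every topic.
No 2 of the 5 members cover everything (all 10 pairs fall short), so 3 is minimum.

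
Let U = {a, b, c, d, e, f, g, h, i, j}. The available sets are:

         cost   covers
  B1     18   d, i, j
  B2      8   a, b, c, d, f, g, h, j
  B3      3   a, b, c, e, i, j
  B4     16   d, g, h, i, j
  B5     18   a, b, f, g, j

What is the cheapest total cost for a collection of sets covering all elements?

B2, B3 cover every element at cost 8 + 3 = 11.
Any cover uses at least 2 sets; among all covering selections none totals below 11.

11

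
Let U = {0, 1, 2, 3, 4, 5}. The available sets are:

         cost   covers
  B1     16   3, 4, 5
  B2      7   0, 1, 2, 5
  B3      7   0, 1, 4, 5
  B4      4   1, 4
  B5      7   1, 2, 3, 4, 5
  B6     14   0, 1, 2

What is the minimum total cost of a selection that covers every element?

14

B2, B5 cover every element at cost 7 + 7 = 14.
Any cover uses at least 2 sets; among all covering selections none totals below 14.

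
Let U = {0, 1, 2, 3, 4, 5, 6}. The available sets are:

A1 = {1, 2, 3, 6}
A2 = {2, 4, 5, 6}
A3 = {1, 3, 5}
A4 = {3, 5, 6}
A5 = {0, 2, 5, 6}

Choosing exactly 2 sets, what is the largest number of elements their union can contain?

6

Choosing A1, A2 covers {1, 2, 3, 4, 5, 6} — 6 elements.
No choice of 2 sets does better; here 0 is left uncovered.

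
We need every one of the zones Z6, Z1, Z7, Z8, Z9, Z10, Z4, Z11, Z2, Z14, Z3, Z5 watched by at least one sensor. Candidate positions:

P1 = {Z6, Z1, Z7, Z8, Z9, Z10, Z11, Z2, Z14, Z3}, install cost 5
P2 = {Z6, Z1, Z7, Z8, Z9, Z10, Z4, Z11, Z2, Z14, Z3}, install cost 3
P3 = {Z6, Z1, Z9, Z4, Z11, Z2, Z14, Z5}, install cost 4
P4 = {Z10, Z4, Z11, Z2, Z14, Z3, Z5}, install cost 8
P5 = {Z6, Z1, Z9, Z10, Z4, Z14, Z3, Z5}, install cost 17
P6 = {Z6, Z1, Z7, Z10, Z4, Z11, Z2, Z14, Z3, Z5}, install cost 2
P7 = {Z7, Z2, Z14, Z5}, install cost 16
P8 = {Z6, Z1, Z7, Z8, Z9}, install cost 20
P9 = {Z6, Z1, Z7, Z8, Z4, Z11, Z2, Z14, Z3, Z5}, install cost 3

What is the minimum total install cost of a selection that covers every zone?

P2, P6 cover every zone at install cost 3 + 2 = 5.
Any cover uses at least 2 sensor positions; among all covering selections none totals below 5.

5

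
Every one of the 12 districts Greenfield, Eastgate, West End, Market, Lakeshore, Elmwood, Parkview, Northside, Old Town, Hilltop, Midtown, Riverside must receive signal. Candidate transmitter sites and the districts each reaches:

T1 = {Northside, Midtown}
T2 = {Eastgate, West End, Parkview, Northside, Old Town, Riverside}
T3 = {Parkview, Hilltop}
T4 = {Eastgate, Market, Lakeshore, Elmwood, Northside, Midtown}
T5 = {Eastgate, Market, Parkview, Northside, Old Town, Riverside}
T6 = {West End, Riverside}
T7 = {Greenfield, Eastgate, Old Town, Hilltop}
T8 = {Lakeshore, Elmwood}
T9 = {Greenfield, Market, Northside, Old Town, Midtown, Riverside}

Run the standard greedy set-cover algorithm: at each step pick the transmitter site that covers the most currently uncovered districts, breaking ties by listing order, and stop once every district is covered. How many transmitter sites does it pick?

Pick 1: T2 covers 6 new districts (Eastgate, West End, Parkview, Northside, Old Town, Riverside).
Pick 2: T4 covers 4 new districts (Market, Lakeshore, Elmwood, Midtown).
Pick 3: T7 covers 2 new districts (Greenfield, Hilltop).
Greedy uses 3 transmitter sites.

3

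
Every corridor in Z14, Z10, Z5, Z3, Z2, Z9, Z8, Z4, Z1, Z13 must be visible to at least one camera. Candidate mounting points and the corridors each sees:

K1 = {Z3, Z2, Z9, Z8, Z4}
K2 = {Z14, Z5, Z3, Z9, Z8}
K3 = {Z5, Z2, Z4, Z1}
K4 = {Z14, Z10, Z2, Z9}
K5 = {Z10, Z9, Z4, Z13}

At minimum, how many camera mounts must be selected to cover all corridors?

K2, K3, K5 together cover {Z14, Z10, Z5, Z3, Z2, Z9, Z8, Z4, Z1, Z13} — every corridor.
No 2 of the 5 camera mounts cover everything (all 10 pairs fall short), so 3 is minimum.
Greedy (largest uncovered first) would take K1, K2, K5, K3 — 4 camera mounts — but 3 suffice.

3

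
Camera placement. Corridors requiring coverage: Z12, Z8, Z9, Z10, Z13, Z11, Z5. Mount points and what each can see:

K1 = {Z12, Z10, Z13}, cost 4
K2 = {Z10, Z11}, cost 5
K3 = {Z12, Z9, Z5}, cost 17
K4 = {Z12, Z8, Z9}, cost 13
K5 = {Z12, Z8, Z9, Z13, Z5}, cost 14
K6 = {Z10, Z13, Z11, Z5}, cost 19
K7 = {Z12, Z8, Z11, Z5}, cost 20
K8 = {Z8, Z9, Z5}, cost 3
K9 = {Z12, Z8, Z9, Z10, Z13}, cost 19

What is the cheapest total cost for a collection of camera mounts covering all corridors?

K1, K2, K8 cover every corridor at cost 4 + 5 + 3 = 12.
Any cover uses at least 2 camera mounts; among all covering selections none totals below 12.

12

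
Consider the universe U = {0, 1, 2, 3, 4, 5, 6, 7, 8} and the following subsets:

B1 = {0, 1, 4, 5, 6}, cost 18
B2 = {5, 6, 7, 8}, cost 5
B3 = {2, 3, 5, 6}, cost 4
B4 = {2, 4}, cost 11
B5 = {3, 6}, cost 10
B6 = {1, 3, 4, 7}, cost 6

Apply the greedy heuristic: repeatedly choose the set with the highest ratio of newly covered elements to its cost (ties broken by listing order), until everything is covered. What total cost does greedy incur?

Pick 1: B3 adds 4 new (2, 3, 5, 6) at cost 4 (ratio 4/4).
Pick 2: B6 adds 3 new (1, 4, 7) at cost 6 (ratio 3/6).
Pick 3: B2 adds 1 new (8) at cost 5 (ratio 1/5).
Pick 4: B1 adds 1 new (0) at cost 18 (ratio 1/18).
Greedy total cost: 4 + 6 + 5 + 18 = 33. (The true optimum is 27, so greedy overshoots here.)

33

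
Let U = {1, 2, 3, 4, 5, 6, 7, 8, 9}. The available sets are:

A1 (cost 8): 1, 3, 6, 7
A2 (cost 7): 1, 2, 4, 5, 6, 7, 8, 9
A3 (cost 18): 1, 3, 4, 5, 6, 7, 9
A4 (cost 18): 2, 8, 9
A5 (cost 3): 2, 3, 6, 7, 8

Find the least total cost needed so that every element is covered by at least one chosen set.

10

A2, A5 cover every element at cost 7 + 3 = 10.
Any cover uses at least 2 sets; among all covering selections none totals below 10.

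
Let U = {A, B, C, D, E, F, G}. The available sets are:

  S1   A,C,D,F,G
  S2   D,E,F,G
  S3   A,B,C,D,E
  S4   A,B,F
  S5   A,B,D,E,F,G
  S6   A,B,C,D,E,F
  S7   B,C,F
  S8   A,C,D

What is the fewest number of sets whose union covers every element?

2

S1, S3 together cover {A, B, C, D, E, F, G} — every element.
No single set contains all 7 elements, so 2 is optimal.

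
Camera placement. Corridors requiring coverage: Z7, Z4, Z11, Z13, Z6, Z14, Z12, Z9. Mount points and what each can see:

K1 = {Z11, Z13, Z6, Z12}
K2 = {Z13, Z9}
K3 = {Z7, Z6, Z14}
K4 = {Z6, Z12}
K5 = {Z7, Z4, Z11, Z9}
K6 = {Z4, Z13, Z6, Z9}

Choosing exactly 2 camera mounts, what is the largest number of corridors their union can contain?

Choosing K1, K5 covers {Z7, Z4, Z11, Z13, Z6, Z12, Z9} — 7 corridors.
No choice of 2 camera mounts does better; here Z14 is left uncovered.

7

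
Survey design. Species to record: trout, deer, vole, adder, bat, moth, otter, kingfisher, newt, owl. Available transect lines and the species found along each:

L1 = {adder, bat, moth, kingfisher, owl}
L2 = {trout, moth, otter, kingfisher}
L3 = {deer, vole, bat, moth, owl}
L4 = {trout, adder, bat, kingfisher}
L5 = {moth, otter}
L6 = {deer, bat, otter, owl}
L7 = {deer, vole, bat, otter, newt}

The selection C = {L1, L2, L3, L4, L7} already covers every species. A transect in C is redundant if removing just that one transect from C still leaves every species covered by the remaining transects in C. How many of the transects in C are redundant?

Drop L1: the rest still cover every species — redundant.
Drop L2: the rest still cover every species — redundant.
Drop L3: the rest still cover every species — redundant.
Drop L4: the rest still cover every species — redundant.
Drop L7: newt uncovered — not redundant.
4 redundant: L1, L2, L3, L4.

4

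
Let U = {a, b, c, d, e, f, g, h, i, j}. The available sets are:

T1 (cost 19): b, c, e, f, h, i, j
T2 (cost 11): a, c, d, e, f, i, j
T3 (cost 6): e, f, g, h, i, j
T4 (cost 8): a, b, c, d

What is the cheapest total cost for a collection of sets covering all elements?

T3, T4 cover every element at cost 6 + 8 = 14.
Any cover uses at least 2 sets; among all covering selections none totals below 14.

14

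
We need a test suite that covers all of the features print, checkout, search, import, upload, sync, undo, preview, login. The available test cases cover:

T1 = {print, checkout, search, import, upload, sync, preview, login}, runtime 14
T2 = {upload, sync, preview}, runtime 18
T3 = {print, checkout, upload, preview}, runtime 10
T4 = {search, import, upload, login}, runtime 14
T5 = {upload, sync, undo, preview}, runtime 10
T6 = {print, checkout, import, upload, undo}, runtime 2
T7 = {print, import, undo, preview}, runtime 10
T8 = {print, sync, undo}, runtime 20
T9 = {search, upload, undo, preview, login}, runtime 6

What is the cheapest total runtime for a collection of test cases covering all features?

16

T1, T6 cover every feature at runtime 14 + 2 = 16.
Any cover uses at least 2 test cases; among all covering selections none totals below 16.
Greedy by coverage-per-runtime would pick T6, T9, T5 for 18 — worse than the optimum 16.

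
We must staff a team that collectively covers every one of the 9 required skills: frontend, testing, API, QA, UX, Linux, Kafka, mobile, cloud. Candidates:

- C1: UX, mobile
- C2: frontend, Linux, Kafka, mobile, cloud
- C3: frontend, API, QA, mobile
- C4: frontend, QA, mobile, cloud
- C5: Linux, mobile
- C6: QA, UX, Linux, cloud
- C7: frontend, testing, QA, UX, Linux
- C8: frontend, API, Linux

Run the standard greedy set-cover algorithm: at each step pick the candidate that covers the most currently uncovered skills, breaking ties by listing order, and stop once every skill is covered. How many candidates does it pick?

Pick 1: C2 covers 5 new skills (frontend, Linux, Kafka, mobile, cloud).
Pick 2: C7 covers 3 new skills (testing, QA, UX).
Pick 3: C3 covers 1 new skills (API).
Greedy uses 3 candidates.

3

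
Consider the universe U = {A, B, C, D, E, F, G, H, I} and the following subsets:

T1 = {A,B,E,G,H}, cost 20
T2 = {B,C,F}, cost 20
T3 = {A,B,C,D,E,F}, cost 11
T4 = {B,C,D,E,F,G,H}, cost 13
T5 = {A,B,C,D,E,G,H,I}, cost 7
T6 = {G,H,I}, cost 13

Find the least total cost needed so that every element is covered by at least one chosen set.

T3, T5 cover every element at cost 11 + 7 = 18.
Any cover uses at least 2 sets; among all covering selections none totals below 18.

18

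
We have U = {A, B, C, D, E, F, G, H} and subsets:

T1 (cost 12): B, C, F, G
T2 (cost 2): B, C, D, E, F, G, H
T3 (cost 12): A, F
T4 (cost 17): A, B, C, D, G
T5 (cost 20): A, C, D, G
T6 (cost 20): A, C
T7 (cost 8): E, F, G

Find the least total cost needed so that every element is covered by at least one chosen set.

T2, T3 cover every element at cost 2 + 12 = 14.
Any cover uses at least 2 sets; among all covering selections none totals below 14.

14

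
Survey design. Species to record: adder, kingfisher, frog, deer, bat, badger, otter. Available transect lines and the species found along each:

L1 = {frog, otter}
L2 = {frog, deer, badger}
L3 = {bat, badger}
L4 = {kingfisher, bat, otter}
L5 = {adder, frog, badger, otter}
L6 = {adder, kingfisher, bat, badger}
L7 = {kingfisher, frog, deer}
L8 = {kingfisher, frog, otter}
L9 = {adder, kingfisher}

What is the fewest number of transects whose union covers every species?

L1, L2, L6 together cover {adder, kingfisher, frog, deer, bat, badger, otter} — every species.
No 2 of the 9 transects cover everything (all 36 pairs fall short), so 3 is minimum.

3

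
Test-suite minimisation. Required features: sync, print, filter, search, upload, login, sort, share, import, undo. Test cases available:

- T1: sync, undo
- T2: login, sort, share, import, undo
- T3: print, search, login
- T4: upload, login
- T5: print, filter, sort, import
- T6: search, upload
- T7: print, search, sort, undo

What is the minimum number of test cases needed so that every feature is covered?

4

T1, T2, T5, T6 together cover {sync, print, filter, search, upload, login, sort, share, import, undo} — every feature.
No 3 of the 7 test cases cover everything (all 35 triples fall short), so 4 is minimum.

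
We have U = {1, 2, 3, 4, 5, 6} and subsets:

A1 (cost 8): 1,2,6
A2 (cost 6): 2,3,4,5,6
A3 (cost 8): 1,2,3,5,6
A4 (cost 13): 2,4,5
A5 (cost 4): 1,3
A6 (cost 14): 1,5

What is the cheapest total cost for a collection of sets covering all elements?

10

A2, A5 cover every element at cost 6 + 4 = 10.
Any cover uses at least 2 sets; among all covering selections none totals below 10.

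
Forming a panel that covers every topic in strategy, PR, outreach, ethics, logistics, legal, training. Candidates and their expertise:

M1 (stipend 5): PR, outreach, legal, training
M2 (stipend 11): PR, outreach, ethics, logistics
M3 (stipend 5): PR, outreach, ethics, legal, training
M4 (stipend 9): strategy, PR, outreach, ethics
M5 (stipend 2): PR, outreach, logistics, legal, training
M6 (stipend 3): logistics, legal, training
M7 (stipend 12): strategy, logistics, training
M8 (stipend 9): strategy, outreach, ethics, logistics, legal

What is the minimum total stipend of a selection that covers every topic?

11

M4, M5 cover every topic at stipend 9 + 2 = 11.
Any cover uses at least 2 members; among all covering selections none totals below 11.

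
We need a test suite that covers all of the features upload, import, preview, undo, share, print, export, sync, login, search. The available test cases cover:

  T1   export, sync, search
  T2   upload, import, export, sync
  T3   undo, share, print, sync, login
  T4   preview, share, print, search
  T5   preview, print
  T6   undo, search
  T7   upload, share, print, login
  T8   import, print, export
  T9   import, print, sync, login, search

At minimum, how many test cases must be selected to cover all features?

T2, T3, T4 together cover {upload, import, preview, undo, share, print, export, sync, login, search} — every feature.
No 2 of the 9 test cases cover everything (all 36 pairs fall short), so 3 is minimum.

3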